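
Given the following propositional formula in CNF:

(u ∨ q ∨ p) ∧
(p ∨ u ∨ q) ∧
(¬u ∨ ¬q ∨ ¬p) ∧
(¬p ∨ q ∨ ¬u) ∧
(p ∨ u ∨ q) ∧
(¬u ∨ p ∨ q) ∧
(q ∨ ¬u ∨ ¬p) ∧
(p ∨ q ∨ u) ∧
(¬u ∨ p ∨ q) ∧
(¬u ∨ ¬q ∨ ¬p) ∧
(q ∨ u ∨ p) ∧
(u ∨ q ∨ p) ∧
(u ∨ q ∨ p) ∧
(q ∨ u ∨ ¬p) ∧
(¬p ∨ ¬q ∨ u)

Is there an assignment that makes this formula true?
Yes

Yes, the formula is satisfiable.

One satisfying assignment is: p=False, q=True, u=False

Verification: With this assignment, all 15 clauses evaluate to true.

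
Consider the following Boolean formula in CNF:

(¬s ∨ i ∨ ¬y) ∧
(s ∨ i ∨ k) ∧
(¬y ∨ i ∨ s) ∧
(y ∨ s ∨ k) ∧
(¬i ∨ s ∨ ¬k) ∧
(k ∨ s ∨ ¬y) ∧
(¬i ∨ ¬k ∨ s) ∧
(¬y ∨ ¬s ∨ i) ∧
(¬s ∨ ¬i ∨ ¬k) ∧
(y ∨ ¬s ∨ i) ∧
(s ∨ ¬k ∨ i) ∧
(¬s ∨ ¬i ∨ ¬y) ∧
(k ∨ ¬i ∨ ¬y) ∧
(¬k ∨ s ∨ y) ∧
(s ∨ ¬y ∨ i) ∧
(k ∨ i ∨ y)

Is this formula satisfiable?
Yes

Yes, the formula is satisfiable.

One satisfying assignment is: s=True, k=False, i=True, y=False

Verification: With this assignment, all 16 clauses evaluate to true.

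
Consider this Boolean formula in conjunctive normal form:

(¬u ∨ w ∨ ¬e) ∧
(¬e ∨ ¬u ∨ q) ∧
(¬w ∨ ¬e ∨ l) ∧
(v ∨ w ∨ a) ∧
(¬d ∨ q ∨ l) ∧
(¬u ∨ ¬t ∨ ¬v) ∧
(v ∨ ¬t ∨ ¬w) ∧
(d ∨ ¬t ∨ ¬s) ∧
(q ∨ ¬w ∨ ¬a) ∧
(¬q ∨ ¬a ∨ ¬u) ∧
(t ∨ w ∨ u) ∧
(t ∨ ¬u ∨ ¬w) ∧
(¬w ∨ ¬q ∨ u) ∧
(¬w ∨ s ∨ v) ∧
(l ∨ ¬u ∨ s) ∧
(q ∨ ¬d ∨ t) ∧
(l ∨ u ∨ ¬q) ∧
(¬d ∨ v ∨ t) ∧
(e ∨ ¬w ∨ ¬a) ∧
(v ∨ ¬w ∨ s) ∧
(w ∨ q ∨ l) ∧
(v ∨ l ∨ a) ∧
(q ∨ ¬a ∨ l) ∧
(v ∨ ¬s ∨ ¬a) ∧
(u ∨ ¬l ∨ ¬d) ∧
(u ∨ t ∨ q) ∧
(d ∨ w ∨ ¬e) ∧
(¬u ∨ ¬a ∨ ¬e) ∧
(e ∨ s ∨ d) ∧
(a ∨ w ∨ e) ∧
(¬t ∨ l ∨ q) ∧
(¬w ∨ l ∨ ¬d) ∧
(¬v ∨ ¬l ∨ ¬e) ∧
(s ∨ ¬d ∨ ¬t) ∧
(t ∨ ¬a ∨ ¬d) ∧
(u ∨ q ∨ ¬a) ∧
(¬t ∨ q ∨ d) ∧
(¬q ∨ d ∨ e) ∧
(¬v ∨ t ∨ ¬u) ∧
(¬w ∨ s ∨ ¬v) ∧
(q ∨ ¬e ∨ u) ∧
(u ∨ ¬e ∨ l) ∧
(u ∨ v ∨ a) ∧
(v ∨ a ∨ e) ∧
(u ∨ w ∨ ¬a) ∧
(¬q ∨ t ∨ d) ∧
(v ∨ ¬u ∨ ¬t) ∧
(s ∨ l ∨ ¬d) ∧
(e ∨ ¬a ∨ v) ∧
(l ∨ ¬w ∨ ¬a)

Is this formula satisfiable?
No

No, the formula is not satisfiable.

No assignment of truth values to the variables can make all 50 clauses true simultaneously.

The formula is UNSAT (unsatisfiable).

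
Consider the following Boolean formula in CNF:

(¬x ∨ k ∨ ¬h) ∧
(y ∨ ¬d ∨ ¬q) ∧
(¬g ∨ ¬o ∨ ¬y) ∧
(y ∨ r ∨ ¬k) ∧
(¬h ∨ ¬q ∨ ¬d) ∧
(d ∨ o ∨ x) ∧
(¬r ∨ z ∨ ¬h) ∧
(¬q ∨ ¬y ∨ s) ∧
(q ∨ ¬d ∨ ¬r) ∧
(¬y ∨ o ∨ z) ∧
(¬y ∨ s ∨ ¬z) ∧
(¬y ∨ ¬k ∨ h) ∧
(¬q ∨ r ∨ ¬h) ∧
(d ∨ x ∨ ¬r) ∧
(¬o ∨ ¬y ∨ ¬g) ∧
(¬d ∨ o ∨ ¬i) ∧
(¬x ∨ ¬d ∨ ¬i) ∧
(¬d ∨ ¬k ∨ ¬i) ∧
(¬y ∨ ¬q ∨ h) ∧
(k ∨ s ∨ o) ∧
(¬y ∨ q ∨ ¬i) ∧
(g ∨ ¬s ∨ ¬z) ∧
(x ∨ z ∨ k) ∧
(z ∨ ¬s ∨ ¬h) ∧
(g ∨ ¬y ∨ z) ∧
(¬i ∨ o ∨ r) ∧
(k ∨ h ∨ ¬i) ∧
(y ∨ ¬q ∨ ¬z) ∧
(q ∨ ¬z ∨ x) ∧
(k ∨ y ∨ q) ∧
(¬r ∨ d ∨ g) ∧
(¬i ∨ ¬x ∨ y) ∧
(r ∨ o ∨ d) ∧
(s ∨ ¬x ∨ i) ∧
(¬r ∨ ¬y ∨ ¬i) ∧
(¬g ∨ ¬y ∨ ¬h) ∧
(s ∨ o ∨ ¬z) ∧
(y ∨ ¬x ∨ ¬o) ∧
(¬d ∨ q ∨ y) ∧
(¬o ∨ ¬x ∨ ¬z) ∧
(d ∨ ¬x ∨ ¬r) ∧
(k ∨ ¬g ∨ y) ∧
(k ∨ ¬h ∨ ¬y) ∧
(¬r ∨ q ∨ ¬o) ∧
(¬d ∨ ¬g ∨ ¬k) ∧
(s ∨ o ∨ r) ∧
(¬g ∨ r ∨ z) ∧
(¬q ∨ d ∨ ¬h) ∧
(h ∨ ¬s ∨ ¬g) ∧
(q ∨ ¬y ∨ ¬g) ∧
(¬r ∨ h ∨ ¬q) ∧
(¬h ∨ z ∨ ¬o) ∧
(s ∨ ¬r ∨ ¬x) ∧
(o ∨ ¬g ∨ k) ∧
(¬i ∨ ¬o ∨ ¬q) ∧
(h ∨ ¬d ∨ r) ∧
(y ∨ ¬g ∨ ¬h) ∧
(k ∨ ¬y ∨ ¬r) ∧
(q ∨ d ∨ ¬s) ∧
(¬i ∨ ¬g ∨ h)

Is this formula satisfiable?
No

No, the formula is not satisfiable.

No assignment of truth values to the variables can make all 60 clauses true simultaneously.

The formula is UNSAT (unsatisfiable).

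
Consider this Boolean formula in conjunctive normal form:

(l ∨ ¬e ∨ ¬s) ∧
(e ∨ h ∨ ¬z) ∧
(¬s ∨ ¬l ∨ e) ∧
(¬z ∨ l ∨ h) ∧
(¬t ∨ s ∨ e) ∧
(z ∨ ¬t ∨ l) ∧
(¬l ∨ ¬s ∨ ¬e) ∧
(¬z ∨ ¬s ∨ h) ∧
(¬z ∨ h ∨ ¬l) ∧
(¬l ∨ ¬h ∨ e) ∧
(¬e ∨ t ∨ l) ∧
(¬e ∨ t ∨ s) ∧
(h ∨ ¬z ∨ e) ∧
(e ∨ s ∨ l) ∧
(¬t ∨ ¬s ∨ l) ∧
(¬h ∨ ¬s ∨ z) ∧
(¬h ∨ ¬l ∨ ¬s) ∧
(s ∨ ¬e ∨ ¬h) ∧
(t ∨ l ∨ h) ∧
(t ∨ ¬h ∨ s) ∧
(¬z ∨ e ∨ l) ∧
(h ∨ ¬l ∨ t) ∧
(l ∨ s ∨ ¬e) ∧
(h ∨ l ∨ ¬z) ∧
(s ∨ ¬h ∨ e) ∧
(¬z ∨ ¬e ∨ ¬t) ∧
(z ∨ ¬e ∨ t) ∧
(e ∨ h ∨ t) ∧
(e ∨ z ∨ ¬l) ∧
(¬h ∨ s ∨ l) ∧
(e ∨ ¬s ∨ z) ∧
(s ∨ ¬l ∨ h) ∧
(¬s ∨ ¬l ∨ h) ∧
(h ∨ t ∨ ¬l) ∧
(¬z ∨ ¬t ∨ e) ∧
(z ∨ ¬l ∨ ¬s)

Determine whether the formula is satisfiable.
No

No, the formula is not satisfiable.

No assignment of truth values to the variables can make all 36 clauses true simultaneously.

The formula is UNSAT (unsatisfiable).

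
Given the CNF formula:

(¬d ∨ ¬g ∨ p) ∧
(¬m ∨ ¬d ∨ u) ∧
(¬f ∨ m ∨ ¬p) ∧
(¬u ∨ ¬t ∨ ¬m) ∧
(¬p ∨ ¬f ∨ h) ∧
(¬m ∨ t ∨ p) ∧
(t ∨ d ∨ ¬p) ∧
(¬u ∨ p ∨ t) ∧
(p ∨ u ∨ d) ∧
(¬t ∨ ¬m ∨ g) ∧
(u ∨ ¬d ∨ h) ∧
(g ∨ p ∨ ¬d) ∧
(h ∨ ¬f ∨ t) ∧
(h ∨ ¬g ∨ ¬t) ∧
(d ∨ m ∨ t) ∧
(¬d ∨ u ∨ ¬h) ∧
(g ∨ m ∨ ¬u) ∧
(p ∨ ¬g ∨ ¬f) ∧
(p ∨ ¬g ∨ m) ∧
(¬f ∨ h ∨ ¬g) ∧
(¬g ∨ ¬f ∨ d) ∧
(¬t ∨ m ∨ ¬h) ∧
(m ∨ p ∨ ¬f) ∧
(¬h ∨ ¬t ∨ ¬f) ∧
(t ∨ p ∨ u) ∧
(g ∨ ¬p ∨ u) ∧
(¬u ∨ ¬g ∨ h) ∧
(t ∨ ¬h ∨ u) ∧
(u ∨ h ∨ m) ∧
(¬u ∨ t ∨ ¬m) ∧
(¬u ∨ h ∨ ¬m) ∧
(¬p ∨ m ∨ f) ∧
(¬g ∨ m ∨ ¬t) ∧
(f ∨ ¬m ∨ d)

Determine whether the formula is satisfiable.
No

No, the formula is not satisfiable.

No assignment of truth values to the variables can make all 34 clauses true simultaneously.

The formula is UNSAT (unsatisfiable).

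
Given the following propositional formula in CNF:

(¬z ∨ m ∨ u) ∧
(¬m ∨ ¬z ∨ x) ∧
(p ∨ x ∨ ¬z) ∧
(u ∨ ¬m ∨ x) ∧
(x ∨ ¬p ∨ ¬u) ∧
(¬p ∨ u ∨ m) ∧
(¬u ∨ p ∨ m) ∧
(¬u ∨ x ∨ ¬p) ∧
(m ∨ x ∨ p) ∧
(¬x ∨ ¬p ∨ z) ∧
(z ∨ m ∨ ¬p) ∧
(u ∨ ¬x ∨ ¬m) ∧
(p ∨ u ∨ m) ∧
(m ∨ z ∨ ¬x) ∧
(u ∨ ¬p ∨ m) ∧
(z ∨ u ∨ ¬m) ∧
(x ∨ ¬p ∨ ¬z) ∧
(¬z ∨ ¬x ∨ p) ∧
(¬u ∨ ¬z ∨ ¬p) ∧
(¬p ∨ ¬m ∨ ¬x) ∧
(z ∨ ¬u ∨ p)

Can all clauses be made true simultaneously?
No

No, the formula is not satisfiable.

No assignment of truth values to the variables can make all 21 clauses true simultaneously.

The formula is UNSAT (unsatisfiable).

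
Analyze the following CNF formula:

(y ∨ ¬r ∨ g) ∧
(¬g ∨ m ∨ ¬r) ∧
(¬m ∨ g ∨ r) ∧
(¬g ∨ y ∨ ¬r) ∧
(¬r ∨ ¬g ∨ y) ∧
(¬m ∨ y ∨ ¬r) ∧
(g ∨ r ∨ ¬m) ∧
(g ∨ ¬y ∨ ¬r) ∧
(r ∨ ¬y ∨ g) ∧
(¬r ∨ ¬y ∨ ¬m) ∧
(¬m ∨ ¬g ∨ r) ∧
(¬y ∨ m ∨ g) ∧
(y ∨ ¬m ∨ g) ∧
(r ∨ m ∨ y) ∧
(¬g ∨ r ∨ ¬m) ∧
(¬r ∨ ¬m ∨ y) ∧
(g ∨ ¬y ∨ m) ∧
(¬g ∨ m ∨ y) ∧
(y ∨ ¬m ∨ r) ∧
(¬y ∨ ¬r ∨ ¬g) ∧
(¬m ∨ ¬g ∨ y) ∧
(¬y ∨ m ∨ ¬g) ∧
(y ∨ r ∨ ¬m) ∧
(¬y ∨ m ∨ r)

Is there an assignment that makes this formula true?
No

No, the formula is not satisfiable.

No assignment of truth values to the variables can make all 24 clauses true simultaneously.

The formula is UNSAT (unsatisfiable).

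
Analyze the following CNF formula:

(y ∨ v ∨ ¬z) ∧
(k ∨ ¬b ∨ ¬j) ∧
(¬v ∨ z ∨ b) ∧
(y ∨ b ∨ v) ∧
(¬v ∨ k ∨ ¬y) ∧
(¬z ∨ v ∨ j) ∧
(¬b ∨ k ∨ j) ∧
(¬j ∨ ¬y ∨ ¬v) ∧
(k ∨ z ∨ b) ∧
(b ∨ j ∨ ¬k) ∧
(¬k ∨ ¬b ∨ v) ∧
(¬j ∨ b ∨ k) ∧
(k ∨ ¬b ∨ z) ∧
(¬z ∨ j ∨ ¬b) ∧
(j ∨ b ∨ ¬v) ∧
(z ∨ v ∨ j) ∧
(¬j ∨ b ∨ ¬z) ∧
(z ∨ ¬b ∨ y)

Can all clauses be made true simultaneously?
Yes

Yes, the formula is satisfiable.

One satisfying assignment is: v=False, b=False, j=True, z=False, y=True, k=True

Verification: With this assignment, all 18 clauses evaluate to true.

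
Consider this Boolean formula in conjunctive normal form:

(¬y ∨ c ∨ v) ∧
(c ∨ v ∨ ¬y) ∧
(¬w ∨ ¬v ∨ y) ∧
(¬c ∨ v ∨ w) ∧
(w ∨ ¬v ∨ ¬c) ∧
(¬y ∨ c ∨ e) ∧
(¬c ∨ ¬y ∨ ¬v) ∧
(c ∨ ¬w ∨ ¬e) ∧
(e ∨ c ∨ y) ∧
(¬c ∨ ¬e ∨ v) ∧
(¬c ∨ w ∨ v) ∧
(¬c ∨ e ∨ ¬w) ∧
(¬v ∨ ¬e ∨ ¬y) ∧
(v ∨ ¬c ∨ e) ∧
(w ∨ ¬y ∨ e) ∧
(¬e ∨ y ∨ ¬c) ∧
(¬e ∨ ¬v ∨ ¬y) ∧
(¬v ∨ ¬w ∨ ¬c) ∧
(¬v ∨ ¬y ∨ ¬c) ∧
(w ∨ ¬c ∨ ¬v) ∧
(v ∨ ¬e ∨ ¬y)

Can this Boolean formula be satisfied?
Yes

Yes, the formula is satisfiable.

One satisfying assignment is: e=True, v=False, c=False, y=False, w=False

Verification: With this assignment, all 21 clauses evaluate to true.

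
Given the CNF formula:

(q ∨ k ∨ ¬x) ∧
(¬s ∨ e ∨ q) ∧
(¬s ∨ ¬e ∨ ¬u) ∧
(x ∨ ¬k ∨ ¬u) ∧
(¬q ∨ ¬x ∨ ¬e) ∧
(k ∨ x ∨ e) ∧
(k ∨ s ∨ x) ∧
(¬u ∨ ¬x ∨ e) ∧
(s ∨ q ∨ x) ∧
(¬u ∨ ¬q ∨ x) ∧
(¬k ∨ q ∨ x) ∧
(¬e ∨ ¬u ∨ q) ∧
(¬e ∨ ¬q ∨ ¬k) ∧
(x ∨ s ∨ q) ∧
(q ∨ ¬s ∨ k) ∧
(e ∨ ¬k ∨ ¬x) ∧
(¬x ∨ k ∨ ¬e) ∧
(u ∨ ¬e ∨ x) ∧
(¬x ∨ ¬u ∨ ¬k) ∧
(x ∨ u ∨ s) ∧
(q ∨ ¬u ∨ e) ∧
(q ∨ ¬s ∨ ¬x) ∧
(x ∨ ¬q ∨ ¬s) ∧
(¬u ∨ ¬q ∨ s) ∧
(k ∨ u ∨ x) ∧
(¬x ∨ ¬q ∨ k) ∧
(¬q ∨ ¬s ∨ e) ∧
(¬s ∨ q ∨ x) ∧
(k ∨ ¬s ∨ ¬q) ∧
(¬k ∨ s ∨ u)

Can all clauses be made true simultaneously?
No

No, the formula is not satisfiable.

No assignment of truth values to the variables can make all 30 clauses true simultaneously.

The formula is UNSAT (unsatisfiable).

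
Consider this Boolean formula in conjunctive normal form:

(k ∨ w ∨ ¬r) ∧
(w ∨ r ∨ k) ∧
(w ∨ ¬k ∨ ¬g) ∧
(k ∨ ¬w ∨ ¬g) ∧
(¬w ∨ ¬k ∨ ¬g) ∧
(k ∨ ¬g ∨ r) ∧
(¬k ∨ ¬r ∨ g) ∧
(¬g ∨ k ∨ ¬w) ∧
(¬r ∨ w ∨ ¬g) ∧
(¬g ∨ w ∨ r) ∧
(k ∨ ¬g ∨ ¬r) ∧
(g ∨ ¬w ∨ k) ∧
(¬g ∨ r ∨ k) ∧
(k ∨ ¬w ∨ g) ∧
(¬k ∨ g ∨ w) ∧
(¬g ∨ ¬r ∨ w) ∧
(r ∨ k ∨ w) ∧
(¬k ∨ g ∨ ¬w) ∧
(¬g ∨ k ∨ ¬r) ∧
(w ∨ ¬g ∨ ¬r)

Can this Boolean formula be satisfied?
No

No, the formula is not satisfiable.

No assignment of truth values to the variables can make all 20 clauses true simultaneously.

The formula is UNSAT (unsatisfiable).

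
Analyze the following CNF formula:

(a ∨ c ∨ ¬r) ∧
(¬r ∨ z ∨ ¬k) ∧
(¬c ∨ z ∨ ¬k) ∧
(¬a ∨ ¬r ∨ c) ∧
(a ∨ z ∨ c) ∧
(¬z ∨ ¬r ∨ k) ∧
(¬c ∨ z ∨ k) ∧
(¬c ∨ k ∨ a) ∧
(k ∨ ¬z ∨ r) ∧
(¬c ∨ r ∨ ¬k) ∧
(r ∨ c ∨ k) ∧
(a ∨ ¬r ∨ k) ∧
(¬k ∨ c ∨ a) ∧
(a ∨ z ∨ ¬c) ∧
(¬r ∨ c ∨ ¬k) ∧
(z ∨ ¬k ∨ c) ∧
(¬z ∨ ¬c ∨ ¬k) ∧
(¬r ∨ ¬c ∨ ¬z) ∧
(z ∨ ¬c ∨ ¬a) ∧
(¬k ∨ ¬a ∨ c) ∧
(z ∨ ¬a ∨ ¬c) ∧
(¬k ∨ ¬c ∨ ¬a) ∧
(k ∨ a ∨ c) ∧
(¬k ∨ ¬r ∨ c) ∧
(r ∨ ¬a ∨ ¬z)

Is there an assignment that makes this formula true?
No

No, the formula is not satisfiable.

No assignment of truth values to the variables can make all 25 clauses true simultaneously.

The formula is UNSAT (unsatisfiable).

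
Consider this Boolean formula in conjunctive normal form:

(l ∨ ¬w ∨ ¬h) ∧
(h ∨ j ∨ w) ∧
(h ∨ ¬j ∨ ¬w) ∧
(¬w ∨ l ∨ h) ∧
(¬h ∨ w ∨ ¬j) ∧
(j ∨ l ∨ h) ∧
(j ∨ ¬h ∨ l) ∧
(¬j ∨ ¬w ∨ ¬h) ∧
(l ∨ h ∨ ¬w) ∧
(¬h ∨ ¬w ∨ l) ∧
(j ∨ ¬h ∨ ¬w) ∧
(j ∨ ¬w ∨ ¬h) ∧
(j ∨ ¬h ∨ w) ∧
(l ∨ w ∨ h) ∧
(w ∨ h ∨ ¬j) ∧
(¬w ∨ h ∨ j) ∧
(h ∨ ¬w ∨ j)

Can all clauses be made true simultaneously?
No

No, the formula is not satisfiable.

No assignment of truth values to the variables can make all 17 clauses true simultaneously.

The formula is UNSAT (unsatisfiable).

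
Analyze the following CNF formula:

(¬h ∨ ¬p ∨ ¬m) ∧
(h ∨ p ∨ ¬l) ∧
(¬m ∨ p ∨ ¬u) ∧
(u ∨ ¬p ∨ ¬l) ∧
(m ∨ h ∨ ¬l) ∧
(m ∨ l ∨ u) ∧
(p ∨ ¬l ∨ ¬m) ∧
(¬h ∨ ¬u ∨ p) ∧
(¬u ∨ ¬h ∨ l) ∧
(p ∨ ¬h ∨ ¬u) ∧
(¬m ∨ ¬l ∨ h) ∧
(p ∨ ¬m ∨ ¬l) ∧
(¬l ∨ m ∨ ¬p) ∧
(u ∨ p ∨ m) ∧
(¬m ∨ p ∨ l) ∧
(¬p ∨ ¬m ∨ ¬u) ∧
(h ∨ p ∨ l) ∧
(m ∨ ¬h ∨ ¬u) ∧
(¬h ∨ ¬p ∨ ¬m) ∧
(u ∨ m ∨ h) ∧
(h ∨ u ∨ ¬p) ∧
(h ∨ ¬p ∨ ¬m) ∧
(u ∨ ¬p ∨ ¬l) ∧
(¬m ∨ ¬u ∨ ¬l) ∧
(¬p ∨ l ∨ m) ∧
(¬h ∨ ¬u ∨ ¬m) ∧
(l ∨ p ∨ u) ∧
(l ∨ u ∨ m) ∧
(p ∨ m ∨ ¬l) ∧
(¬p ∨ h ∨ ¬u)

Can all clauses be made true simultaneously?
No

No, the formula is not satisfiable.

No assignment of truth values to the variables can make all 30 clauses true simultaneously.

The formula is UNSAT (unsatisfiable).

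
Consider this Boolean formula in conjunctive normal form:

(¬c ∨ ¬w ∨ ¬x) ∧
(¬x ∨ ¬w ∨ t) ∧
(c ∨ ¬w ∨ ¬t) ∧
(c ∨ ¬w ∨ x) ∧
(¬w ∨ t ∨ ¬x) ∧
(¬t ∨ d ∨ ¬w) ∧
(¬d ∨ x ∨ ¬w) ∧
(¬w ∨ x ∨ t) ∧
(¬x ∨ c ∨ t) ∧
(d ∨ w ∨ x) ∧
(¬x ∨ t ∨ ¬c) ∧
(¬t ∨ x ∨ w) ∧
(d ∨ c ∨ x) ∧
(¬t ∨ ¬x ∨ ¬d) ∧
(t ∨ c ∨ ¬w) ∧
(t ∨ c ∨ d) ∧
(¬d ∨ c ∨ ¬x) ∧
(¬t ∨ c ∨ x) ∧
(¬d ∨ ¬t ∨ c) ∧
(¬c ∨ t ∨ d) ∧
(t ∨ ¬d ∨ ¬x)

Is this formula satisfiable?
Yes

Yes, the formula is satisfiable.

One satisfying assignment is: w=False, t=False, c=False, x=False, d=True

Verification: With this assignment, all 21 clauses evaluate to true.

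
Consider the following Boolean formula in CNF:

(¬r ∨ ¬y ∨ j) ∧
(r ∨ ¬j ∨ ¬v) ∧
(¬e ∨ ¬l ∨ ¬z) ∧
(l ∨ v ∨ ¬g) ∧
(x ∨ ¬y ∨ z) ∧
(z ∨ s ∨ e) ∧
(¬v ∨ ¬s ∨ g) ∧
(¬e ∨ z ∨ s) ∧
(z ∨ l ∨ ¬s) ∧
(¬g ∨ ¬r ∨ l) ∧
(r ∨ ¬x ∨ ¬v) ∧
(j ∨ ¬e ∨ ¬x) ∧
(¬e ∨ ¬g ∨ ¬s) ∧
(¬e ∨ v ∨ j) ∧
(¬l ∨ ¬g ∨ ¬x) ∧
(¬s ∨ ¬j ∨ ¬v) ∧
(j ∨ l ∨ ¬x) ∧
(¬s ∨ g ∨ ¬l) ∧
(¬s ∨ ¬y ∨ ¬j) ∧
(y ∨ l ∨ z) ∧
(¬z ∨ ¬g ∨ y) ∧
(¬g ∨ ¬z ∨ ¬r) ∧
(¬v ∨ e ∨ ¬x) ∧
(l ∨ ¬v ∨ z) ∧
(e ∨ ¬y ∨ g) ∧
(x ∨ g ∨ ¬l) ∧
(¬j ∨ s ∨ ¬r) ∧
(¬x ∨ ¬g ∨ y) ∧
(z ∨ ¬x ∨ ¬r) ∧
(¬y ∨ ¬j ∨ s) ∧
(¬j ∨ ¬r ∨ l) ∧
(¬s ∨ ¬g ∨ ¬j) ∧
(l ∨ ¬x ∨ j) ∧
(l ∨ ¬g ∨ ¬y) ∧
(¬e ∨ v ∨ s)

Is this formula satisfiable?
Yes

Yes, the formula is satisfiable.

One satisfying assignment is: e=True, s=False, x=False, v=True, l=False, y=False, z=True, r=False, g=False, j=False

Verification: With this assignment, all 35 clauses evaluate to true.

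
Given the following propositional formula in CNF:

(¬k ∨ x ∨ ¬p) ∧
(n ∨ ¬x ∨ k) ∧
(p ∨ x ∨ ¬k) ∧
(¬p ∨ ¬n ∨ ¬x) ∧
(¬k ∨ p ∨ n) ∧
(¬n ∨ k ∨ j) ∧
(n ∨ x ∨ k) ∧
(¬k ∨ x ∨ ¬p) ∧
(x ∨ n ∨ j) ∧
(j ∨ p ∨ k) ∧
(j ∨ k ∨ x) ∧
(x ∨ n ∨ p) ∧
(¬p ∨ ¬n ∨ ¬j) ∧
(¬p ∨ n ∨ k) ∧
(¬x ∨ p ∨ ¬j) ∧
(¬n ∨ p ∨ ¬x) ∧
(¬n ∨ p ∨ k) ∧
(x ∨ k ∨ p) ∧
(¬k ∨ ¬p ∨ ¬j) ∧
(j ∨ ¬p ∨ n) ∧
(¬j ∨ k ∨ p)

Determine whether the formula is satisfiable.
No

No, the formula is not satisfiable.

No assignment of truth values to the variables can make all 21 clauses true simultaneously.

The formula is UNSAT (unsatisfiable).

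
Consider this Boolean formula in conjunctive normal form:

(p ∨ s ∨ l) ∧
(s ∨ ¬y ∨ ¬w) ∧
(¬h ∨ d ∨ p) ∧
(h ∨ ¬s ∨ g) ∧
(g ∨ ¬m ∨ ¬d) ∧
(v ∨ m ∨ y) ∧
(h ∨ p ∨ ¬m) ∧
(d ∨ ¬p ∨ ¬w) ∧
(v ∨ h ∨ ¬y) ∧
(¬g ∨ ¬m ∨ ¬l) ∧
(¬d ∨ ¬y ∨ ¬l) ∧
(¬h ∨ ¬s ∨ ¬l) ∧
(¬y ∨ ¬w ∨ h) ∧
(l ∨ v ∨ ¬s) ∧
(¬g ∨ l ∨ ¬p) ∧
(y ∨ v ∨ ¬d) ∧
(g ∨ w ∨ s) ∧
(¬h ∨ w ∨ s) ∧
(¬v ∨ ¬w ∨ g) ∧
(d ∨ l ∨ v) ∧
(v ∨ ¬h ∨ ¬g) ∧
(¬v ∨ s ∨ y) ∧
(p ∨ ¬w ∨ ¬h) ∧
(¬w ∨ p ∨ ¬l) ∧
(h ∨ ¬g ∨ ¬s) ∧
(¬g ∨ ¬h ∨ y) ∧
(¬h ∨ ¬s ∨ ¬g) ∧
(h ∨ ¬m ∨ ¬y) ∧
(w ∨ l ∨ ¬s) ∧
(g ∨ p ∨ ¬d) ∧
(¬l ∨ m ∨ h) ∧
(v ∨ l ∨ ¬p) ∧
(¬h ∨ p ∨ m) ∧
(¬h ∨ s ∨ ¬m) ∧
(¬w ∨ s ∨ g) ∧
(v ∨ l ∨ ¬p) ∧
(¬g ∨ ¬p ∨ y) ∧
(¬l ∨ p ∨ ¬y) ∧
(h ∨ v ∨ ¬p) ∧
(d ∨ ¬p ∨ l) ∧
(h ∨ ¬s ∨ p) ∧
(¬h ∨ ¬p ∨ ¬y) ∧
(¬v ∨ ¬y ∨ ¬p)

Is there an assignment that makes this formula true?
No

No, the formula is not satisfiable.

No assignment of truth values to the variables can make all 43 clauses true simultaneously.

The formula is UNSAT (unsatisfiable).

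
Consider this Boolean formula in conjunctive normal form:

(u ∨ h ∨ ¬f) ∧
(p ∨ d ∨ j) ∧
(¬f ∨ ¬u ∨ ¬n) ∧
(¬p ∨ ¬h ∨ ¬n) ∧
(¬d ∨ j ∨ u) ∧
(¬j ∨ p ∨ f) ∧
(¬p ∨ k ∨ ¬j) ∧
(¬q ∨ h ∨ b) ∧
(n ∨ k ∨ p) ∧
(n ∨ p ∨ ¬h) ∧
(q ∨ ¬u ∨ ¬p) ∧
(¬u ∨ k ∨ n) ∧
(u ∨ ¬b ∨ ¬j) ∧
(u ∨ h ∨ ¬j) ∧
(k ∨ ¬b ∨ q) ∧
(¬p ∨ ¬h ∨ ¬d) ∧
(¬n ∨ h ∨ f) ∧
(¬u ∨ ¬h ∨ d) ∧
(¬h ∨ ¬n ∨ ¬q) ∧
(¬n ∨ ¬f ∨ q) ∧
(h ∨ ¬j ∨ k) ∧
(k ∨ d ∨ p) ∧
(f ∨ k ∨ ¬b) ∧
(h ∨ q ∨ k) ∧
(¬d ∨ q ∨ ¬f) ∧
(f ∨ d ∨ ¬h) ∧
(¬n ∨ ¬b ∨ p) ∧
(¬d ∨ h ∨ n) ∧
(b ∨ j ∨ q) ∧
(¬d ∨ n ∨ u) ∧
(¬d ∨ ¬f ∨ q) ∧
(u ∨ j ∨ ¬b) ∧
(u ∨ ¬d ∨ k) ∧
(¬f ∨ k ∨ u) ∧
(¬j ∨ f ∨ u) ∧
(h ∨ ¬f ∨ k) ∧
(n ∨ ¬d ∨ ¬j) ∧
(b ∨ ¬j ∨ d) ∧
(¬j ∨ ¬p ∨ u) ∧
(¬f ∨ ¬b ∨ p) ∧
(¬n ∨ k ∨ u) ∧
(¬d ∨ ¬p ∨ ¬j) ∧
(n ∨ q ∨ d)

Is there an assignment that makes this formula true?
Yes

Yes, the formula is satisfiable.

One satisfying assignment is: j=False, p=True, n=False, d=False, k=True, h=True, b=False, q=True, u=False, f=True

Verification: With this assignment, all 43 clauses evaluate to true.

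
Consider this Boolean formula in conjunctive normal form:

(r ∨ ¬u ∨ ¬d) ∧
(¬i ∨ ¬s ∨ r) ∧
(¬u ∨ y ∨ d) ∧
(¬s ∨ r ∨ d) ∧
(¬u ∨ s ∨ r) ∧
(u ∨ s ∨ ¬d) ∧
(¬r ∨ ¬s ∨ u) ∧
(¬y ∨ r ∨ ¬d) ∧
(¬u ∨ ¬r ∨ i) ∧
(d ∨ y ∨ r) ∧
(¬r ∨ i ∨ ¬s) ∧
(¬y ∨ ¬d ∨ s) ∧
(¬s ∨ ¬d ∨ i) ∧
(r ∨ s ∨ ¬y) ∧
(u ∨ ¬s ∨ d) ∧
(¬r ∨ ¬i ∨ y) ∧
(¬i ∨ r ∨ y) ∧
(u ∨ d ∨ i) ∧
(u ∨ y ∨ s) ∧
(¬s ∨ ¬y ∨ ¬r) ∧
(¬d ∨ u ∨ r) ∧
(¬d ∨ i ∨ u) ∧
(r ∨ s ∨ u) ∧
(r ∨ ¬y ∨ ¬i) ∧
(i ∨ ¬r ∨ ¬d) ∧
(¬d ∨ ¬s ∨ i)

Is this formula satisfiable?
Yes

Yes, the formula is satisfiable.

One satisfying assignment is: s=False, r=True, y=True, u=False, i=True, d=False

Verification: With this assignment, all 26 clauses evaluate to true.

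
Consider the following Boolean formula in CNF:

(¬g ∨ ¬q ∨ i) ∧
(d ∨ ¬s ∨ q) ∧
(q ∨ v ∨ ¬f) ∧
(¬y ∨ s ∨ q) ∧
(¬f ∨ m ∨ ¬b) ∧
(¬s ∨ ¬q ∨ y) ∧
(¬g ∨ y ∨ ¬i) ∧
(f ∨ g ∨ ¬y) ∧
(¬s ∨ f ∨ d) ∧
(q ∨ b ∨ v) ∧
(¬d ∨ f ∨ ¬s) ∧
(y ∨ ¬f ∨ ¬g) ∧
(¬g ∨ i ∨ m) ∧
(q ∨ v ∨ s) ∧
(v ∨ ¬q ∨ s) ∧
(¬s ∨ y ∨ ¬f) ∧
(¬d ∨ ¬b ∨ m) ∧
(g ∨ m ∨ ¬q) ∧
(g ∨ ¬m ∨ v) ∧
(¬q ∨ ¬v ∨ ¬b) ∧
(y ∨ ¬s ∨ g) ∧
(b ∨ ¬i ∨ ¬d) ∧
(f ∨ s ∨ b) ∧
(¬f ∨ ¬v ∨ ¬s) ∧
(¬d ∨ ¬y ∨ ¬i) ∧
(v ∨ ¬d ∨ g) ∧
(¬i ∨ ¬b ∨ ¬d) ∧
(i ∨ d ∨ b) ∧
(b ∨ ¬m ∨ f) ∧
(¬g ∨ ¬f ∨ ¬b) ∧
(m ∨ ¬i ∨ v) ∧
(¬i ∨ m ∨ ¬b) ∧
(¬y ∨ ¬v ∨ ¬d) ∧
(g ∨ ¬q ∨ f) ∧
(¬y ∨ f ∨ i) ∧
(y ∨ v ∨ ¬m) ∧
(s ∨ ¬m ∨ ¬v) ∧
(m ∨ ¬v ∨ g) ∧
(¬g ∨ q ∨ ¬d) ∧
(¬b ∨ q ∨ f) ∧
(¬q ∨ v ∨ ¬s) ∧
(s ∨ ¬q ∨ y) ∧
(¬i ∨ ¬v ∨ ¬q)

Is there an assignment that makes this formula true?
No

No, the formula is not satisfiable.

No assignment of truth values to the variables can make all 43 clauses true simultaneously.

The formula is UNSAT (unsatisfiable).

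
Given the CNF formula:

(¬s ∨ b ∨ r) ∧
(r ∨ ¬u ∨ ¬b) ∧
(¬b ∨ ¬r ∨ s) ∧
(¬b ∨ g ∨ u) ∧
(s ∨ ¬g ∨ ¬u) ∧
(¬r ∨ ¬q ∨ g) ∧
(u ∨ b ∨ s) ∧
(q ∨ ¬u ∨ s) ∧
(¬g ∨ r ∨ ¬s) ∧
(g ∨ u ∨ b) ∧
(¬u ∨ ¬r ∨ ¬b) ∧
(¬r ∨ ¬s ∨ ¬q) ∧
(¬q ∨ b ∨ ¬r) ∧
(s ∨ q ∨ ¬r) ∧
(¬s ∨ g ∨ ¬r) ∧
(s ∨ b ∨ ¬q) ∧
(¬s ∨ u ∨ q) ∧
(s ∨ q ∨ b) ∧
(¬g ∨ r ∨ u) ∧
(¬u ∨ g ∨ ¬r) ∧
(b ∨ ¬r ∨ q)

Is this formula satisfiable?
No

No, the formula is not satisfiable.

No assignment of truth values to the variables can make all 21 clauses true simultaneously.

The formula is UNSAT (unsatisfiable).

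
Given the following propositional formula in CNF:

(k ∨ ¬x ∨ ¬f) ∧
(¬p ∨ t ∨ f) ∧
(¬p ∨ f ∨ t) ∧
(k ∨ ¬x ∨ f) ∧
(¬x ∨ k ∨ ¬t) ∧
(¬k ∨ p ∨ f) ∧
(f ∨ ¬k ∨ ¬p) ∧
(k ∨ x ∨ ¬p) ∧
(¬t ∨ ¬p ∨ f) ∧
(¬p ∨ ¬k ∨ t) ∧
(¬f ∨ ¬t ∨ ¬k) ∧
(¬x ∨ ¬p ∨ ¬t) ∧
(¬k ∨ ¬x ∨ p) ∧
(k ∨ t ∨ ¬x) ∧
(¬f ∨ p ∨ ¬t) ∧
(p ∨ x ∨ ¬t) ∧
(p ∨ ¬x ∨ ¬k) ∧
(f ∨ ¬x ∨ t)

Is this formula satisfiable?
Yes

Yes, the formula is satisfiable.

One satisfying assignment is: t=False, f=False, p=False, x=False, k=False

Verification: With this assignment, all 18 clauses evaluate to true.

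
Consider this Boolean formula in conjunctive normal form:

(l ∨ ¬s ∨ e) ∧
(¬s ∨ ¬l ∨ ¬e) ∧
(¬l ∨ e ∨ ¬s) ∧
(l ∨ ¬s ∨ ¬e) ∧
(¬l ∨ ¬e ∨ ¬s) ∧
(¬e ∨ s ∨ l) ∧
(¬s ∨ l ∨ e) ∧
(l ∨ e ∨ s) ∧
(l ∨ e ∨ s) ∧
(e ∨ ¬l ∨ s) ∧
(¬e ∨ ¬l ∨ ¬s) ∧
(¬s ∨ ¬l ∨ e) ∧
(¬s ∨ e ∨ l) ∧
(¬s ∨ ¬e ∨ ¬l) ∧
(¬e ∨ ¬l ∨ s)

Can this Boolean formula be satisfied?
No

No, the formula is not satisfiable.

No assignment of truth values to the variables can make all 15 clauses true simultaneously.

The formula is UNSAT (unsatisfiable).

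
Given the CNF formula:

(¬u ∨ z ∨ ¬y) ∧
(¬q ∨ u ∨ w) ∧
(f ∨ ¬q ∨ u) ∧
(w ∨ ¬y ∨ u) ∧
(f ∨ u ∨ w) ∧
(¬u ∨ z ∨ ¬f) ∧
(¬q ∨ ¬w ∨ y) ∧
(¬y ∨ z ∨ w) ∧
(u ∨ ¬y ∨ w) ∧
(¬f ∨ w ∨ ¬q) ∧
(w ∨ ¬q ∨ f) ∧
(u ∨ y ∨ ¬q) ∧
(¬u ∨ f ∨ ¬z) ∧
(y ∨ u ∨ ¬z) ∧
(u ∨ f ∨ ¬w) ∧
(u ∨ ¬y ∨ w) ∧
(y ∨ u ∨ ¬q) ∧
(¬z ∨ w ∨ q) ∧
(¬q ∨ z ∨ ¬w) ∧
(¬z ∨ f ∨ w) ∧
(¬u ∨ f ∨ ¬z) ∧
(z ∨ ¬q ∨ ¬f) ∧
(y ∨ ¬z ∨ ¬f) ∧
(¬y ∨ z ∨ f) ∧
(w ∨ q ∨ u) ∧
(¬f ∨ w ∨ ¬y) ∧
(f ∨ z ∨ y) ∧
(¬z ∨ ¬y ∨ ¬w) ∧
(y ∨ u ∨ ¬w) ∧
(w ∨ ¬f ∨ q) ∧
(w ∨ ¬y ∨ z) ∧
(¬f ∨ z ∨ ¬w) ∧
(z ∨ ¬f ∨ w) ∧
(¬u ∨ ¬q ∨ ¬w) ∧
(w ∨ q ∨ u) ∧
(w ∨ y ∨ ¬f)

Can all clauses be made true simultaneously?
No

No, the formula is not satisfiable.

No assignment of truth values to the variables can make all 36 clauses true simultaneously.

The formula is UNSAT (unsatisfiable).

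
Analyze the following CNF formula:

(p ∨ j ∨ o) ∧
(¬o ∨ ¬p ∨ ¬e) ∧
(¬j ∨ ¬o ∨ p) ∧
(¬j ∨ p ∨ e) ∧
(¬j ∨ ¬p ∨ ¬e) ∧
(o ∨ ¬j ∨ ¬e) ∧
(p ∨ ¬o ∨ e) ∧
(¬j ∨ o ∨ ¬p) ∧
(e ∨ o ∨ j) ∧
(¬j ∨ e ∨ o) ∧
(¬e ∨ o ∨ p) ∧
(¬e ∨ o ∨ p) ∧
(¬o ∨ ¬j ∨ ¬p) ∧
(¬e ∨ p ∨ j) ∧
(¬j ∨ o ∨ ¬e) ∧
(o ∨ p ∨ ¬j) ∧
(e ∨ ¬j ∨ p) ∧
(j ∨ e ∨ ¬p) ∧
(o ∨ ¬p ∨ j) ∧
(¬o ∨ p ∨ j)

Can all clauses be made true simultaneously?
No

No, the formula is not satisfiable.

No assignment of truth values to the variables can make all 20 clauses true simultaneously.

The formula is UNSAT (unsatisfiable).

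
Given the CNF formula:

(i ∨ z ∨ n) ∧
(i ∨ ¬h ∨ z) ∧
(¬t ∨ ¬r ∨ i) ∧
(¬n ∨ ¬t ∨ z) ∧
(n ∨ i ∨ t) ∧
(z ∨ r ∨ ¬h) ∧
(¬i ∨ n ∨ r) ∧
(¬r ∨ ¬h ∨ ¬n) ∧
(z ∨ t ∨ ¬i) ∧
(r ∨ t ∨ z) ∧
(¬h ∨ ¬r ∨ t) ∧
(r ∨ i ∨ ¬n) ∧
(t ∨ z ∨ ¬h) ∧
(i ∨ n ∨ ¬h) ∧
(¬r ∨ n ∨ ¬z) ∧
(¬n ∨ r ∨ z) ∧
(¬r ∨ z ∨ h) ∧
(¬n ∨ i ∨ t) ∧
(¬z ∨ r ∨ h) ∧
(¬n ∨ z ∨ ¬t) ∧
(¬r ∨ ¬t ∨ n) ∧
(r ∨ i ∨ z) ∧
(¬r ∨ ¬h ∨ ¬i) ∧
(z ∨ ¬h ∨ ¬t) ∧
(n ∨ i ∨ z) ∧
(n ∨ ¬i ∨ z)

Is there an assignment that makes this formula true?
Yes

Yes, the formula is satisfiable.

One satisfying assignment is: h=True, i=True, n=True, r=False, t=False, z=True

Verification: With this assignment, all 26 clauses evaluate to true.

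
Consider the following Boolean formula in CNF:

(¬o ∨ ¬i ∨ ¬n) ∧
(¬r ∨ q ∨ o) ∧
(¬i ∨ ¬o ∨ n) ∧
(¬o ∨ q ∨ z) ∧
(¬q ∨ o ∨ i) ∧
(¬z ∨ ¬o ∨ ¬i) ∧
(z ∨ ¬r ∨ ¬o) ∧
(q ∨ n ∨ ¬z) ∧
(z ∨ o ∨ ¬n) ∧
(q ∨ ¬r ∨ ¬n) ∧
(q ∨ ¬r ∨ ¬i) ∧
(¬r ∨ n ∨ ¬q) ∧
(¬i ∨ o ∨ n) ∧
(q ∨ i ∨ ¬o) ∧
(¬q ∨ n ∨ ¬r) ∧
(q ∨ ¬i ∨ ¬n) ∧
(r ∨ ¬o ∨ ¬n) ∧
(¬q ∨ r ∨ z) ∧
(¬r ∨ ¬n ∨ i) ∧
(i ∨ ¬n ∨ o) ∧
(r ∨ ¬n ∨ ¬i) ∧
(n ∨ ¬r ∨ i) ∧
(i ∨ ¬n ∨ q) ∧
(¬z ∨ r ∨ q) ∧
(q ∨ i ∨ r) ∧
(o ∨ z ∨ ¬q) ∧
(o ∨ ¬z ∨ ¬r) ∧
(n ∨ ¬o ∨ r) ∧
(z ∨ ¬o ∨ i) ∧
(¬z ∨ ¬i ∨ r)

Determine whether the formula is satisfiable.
No

No, the formula is not satisfiable.

No assignment of truth values to the variables can make all 30 clauses true simultaneously.

The formula is UNSAT (unsatisfiable).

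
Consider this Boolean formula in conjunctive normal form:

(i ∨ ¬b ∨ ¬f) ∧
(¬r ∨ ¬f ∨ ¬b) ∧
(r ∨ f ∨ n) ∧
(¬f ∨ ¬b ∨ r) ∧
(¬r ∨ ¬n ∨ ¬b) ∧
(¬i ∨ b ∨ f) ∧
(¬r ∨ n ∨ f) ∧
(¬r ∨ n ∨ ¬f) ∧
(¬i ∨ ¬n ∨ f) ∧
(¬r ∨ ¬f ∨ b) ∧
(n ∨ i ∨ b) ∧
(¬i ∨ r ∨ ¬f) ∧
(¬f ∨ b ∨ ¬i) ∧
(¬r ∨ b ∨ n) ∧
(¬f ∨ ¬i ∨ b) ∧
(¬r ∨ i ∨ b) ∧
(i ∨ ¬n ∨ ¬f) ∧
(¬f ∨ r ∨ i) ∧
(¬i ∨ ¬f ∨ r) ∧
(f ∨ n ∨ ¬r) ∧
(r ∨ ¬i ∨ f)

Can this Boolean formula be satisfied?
Yes

Yes, the formula is satisfiable.

One satisfying assignment is: r=False, i=False, n=True, f=False, b=False

Verification: With this assignment, all 21 clauses evaluate to true.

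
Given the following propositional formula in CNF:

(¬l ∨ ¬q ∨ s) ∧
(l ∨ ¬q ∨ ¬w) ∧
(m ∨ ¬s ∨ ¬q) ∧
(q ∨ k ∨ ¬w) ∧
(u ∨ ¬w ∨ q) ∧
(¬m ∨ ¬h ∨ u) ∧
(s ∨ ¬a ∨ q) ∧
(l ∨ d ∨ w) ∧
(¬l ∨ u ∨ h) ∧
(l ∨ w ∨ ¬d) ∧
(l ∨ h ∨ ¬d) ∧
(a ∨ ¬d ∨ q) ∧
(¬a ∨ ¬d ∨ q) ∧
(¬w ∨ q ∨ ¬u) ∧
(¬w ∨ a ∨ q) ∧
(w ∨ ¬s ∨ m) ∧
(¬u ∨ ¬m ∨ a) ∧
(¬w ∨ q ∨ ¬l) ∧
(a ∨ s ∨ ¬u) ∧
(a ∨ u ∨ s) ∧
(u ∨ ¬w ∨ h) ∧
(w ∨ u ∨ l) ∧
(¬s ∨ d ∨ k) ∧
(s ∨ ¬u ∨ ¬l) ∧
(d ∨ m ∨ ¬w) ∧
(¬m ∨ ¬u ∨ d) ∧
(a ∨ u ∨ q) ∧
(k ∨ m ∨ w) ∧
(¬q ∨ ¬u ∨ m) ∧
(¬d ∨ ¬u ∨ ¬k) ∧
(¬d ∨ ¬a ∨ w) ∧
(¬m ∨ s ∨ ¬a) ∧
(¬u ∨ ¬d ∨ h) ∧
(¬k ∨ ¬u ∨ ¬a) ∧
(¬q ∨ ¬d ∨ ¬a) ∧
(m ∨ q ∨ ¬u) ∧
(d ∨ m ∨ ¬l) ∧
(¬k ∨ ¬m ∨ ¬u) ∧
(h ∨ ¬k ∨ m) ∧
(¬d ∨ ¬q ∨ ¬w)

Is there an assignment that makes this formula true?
No

No, the formula is not satisfiable.

No assignment of truth values to the variables can make all 40 clauses true simultaneously.

The formula is UNSAT (unsatisfiable).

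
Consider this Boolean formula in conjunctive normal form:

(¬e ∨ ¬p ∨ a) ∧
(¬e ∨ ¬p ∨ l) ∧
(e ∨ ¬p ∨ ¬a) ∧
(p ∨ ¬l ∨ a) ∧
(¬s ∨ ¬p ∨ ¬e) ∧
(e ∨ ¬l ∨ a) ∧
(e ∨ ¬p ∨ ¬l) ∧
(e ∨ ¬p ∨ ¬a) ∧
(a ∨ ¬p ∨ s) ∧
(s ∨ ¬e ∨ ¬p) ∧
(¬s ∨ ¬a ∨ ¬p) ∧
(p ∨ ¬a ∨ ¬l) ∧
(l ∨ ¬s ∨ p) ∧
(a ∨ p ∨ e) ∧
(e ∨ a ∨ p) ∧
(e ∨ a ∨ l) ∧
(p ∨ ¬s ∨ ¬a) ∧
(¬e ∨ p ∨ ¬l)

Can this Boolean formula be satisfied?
Yes

Yes, the formula is satisfiable.

One satisfying assignment is: a=False, l=False, s=False, p=False, e=True

Verification: With this assignment, all 18 clauses evaluate to true.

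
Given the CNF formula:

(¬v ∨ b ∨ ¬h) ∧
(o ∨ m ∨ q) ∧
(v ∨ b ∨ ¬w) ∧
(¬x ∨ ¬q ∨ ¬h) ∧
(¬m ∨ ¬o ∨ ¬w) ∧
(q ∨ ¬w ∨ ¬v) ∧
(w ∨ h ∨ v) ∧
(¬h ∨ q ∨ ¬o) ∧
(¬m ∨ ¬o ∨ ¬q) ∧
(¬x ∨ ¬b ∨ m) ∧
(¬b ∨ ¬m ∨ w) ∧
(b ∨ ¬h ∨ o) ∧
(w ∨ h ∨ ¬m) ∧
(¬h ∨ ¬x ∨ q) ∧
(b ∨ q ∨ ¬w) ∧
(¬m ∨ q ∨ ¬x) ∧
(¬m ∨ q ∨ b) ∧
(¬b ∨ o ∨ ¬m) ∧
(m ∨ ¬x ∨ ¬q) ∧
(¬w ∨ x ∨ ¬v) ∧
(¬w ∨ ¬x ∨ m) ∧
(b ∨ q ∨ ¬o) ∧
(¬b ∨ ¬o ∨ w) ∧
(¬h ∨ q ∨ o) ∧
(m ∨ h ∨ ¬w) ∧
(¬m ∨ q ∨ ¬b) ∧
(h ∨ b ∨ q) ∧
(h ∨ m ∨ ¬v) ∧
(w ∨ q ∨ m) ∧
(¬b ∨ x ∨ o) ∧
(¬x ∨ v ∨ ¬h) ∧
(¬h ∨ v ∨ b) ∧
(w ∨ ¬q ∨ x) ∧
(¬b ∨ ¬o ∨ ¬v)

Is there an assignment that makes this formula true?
Yes

Yes, the formula is satisfiable.

One satisfying assignment is: m=False, h=True, x=False, q=True, w=True, v=False, o=True, b=True

Verification: With this assignment, all 34 clauses evaluate to true.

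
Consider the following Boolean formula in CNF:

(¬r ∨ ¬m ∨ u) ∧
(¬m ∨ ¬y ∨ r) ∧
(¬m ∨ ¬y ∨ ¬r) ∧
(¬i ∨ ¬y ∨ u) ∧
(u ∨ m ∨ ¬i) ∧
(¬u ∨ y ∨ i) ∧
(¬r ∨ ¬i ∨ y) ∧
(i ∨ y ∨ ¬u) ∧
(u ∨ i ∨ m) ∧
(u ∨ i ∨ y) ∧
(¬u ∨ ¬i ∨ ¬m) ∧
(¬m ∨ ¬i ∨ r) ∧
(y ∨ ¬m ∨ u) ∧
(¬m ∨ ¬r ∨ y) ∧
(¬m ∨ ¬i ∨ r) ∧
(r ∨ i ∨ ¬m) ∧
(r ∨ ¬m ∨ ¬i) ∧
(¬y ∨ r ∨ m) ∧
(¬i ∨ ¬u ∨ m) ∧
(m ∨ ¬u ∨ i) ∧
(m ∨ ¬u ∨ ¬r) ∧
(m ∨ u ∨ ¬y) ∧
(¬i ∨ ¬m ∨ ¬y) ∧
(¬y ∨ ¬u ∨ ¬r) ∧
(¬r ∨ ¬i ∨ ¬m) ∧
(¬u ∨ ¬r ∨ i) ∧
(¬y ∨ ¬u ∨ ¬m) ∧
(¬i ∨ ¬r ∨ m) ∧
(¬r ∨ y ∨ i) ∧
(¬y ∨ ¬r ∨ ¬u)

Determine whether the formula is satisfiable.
No

No, the formula is not satisfiable.

No assignment of truth values to the variables can make all 30 clauses true simultaneously.

The formula is UNSAT (unsatisfiable).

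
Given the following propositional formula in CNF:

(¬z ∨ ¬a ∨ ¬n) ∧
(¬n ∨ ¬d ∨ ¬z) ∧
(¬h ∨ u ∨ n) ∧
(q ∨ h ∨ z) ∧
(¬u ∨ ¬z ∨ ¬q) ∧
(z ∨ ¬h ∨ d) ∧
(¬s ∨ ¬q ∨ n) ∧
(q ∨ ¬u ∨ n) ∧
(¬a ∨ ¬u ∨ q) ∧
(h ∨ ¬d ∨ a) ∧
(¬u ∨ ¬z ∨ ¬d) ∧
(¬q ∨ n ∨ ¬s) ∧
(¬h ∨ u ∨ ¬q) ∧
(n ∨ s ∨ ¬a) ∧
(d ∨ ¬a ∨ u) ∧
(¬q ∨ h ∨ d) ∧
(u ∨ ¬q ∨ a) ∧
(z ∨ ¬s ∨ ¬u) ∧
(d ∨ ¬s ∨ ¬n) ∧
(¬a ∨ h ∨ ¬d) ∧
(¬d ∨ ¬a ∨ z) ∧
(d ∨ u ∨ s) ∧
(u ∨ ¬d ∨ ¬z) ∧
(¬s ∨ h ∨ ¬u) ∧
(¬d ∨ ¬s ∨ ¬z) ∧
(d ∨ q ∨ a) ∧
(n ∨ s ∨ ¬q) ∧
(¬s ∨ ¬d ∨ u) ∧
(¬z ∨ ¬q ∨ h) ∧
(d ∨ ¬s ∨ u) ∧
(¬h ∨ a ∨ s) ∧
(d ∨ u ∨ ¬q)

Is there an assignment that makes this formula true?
No

No, the formula is not satisfiable.

No assignment of truth values to the variables can make all 32 clauses true simultaneously.

The formula is UNSAT (unsatisfiable).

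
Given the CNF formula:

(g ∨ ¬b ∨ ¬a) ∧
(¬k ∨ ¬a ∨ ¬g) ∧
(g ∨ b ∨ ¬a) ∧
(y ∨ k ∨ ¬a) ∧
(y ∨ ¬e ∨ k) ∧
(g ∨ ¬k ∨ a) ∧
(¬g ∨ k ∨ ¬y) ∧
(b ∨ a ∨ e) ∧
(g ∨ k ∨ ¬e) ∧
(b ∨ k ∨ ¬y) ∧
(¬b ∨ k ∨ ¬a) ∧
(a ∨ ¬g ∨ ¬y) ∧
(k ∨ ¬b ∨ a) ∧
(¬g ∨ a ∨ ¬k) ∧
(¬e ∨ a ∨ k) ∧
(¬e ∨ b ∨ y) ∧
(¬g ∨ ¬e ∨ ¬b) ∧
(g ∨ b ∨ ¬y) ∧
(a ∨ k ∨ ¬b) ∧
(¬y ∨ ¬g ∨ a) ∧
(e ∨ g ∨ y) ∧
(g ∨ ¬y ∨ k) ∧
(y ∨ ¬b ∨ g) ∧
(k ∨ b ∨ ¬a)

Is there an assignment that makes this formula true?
No

No, the formula is not satisfiable.

No assignment of truth values to the variables can make all 24 clauses true simultaneously.

The formula is UNSAT (unsatisfiable).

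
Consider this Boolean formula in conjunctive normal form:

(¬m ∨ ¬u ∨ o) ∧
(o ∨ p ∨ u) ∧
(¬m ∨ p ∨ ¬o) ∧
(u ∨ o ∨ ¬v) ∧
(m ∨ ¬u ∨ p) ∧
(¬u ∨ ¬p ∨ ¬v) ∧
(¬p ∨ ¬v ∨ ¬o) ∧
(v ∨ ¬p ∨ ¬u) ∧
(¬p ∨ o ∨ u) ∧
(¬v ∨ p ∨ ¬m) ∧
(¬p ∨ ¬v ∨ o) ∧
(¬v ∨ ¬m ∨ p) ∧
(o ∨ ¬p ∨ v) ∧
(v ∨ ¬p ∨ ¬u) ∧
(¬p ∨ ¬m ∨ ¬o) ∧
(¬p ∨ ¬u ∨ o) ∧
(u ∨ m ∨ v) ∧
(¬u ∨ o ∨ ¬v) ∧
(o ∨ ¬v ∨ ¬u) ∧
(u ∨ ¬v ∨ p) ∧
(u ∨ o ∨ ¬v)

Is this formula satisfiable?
No

No, the formula is not satisfiable.

No assignment of truth values to the variables can make all 21 clauses true simultaneously.

The formula is UNSAT (unsatisfiable).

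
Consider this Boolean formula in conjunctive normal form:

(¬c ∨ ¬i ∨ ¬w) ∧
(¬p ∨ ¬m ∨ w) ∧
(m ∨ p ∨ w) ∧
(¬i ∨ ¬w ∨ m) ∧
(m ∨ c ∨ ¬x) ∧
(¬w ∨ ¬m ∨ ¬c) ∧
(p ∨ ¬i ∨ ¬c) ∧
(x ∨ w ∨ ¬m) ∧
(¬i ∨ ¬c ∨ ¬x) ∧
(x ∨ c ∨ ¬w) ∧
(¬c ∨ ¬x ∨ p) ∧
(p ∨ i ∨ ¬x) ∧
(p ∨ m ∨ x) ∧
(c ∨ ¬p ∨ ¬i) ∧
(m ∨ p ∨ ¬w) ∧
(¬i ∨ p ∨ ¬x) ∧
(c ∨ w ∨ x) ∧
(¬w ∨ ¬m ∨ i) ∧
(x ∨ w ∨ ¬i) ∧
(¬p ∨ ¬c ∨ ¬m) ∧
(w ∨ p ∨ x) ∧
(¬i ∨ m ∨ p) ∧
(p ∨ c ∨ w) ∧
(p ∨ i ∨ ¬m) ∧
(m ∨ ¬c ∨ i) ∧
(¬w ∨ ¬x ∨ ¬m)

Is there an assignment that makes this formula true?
No

No, the formula is not satisfiable.

No assignment of truth values to the variables can make all 26 clauses true simultaneously.

The formula is UNSAT (unsatisfiable).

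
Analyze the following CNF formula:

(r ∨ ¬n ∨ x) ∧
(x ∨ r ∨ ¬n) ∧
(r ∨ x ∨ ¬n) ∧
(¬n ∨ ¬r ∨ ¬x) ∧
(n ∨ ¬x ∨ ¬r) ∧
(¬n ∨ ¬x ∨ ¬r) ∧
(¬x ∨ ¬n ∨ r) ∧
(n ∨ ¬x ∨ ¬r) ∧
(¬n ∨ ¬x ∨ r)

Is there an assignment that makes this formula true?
Yes

Yes, the formula is satisfiable.

One satisfying assignment is: x=False, n=False, r=False

Verification: With this assignment, all 9 clauses evaluate to true.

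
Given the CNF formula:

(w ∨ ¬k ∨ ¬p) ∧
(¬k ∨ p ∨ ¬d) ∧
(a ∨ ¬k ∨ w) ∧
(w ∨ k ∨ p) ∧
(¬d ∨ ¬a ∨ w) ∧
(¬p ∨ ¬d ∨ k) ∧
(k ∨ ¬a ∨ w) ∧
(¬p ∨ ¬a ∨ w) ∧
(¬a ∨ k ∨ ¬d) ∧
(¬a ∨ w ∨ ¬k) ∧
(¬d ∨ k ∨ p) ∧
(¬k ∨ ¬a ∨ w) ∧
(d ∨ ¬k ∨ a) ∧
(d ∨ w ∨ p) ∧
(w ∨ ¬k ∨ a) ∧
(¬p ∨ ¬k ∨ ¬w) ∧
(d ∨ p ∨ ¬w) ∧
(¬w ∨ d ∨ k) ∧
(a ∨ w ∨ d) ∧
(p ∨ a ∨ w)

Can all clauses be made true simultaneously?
No

No, the formula is not satisfiable.

No assignment of truth values to the variables can make all 20 clauses true simultaneously.

The formula is UNSAT (unsatisfiable).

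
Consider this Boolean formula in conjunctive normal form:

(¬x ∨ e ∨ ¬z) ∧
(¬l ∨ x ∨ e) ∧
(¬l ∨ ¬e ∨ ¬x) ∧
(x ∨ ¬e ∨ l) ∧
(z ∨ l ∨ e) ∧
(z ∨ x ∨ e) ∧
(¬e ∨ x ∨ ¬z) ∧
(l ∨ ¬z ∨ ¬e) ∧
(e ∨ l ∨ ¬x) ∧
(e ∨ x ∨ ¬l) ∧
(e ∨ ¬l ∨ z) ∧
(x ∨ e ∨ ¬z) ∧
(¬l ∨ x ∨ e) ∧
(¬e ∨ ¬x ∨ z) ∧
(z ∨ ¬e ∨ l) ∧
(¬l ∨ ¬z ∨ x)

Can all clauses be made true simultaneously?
Yes

Yes, the formula is satisfiable.

One satisfying assignment is: z=False, l=True, e=True, x=False

Verification: With this assignment, all 16 clauses evaluate to true.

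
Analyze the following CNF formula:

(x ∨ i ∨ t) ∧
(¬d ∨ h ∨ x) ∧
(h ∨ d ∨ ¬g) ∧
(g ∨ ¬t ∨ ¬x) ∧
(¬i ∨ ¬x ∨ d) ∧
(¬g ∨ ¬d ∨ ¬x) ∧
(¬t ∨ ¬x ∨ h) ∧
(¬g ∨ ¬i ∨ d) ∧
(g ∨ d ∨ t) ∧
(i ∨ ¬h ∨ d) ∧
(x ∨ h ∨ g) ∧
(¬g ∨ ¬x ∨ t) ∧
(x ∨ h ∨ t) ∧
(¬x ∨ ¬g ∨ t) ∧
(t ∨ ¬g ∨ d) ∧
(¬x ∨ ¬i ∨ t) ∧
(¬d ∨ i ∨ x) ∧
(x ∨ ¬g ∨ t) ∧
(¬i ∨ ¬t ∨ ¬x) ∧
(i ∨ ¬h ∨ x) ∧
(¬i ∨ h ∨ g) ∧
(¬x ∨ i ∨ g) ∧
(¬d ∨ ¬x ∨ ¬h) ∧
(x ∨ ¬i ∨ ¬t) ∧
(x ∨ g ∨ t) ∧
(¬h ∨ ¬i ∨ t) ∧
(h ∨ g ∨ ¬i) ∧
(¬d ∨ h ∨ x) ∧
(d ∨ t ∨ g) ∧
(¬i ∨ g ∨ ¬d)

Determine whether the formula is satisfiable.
No

No, the formula is not satisfiable.

No assignment of truth values to the variables can make all 30 clauses true simultaneously.

The formula is UNSAT (unsatisfiable).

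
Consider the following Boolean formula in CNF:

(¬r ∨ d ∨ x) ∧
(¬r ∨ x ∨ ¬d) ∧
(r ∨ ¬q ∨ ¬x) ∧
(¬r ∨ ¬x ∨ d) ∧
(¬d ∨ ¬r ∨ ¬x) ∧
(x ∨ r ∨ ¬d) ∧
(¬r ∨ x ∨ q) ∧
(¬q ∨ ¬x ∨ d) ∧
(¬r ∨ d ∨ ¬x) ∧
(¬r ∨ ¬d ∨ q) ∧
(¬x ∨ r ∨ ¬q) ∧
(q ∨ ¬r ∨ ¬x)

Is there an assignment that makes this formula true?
Yes

Yes, the formula is satisfiable.

One satisfying assignment is: x=False, d=False, q=False, r=False

Verification: With this assignment, all 12 clauses evaluate to true.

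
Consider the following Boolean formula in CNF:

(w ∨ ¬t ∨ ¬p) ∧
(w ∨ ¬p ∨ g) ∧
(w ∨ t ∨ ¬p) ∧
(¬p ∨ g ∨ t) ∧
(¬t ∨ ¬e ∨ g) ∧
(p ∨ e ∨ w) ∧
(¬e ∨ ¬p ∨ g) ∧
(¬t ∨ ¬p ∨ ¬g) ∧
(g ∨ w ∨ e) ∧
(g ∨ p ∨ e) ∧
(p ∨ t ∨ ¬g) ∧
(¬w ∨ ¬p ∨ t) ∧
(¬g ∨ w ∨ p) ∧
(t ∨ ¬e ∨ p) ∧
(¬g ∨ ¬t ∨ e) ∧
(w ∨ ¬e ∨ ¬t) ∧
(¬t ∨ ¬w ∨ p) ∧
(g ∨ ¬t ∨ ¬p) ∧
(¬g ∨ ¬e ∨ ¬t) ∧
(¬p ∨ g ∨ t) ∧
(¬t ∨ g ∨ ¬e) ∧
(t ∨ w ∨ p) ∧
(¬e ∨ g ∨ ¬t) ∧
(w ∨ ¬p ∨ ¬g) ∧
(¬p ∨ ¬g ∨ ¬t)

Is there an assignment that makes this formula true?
No

No, the formula is not satisfiable.

No assignment of truth values to the variables can make all 25 clauses true simultaneously.

The formula is UNSAT (unsatisfiable).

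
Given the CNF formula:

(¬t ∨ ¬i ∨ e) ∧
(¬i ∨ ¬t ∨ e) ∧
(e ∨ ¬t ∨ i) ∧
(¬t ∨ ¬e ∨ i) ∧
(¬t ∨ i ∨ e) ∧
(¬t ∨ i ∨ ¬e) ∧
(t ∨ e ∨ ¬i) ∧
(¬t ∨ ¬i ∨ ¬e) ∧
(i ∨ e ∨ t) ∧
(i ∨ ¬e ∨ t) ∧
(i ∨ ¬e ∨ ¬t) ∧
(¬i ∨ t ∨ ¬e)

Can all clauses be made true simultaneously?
No

No, the formula is not satisfiable.

No assignment of truth values to the variables can make all 12 clauses true simultaneously.

The formula is UNSAT (unsatisfiable).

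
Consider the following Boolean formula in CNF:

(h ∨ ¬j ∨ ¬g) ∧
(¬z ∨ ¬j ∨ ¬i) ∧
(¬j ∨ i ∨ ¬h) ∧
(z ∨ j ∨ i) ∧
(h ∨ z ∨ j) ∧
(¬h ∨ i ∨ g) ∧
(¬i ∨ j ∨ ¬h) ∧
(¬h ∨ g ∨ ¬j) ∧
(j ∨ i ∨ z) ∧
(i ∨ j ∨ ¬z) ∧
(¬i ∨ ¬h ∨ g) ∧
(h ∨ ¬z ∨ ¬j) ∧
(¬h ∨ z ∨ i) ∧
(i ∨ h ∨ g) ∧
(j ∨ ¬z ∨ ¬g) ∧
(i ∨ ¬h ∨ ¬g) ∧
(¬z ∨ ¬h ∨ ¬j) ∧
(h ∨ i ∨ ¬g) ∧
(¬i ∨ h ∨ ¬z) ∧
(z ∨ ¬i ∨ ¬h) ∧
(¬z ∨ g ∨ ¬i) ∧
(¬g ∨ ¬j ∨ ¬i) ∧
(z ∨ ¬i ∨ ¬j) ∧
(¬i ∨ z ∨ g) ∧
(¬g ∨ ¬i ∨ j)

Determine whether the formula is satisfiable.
No

No, the formula is not satisfiable.

No assignment of truth values to the variables can make all 25 clauses true simultaneously.

The formula is UNSAT (unsatisfiable).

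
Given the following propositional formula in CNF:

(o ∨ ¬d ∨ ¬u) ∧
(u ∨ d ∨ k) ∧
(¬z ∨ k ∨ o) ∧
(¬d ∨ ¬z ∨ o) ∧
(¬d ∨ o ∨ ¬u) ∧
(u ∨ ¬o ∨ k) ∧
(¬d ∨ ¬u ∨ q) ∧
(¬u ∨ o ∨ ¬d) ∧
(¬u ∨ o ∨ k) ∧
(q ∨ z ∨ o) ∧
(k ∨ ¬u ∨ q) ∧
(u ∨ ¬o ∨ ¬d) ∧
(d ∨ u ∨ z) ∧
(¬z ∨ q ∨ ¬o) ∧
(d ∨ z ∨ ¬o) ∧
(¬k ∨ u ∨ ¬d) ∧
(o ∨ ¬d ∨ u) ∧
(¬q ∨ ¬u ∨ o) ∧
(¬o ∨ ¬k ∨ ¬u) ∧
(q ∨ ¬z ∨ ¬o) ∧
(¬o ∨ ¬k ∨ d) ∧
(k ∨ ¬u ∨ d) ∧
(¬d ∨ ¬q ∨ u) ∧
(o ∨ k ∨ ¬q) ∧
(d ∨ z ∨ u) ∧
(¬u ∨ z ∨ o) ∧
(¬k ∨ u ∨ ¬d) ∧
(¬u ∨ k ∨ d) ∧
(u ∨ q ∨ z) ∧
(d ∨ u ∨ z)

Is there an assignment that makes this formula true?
Yes

Yes, the formula is satisfiable.

One satisfying assignment is: k=False, z=False, d=True, u=True, o=True, q=True

Verification: With this assignment, all 30 clauses evaluate to true.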